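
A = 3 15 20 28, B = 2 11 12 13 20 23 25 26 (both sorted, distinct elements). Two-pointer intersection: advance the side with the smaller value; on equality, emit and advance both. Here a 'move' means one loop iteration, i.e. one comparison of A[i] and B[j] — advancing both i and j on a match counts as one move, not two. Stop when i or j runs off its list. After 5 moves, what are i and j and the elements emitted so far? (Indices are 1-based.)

[i=1,j=1] 3>2 → j++
[i=1,j=2] 3<11 → i++
[i=2,j=2] 15>11 → j++
[i=2,j=3] 15>12 → j++
[i=2,j=4] 15>13 → j++

i=2, j=5, emitted=[]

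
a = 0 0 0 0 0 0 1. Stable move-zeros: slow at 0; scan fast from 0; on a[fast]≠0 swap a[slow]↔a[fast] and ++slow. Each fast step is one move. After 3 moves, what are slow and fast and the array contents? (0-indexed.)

(s=0,f=0) a[fast]=0 → fast++
(s=0,f=1) a[fast]=0 → fast++
(s=0,f=2) a[fast]=0 → fast++

slow=0, fast=3, a=[0, 0, 0, 0, 0, 0, 1]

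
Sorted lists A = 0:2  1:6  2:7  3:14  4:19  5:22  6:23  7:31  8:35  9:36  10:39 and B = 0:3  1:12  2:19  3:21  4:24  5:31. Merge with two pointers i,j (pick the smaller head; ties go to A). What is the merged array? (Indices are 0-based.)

[2, 3, 6, 7, 12, 14, 19, 19, 21, 22, 23, 24, 31, 31, 35, 36, 39]

i=0 j=0: A[i]=2<=B[j]=3 take 2, i++
i=1 j=0: A[i]=6>B[j]=3 take 3, j++
i=1 j=1: A[i]=6<=B[j]=12 take 6, i++
i=2 j=1: A[i]=7<=B[j]=12 take 7, i++
i=3 j=1: A[i]=14>B[j]=12 take 12, j++
i=3 j=2: A[i]=14<=B[j]=19 take 14, i++
i=4 j=2: A[i]=19<=B[j]=19 take 19, i++
i=5 j=2: A[i]=22>B[j]=19 take 19, j++
i=5 j=3: A[i]=22>B[j]=21 take 21, j++
i=5 j=4: A[i]=22<=B[j]=24 take 22, i++
i=6 j=4: A[i]=23<=B[j]=24 take 23, i++
i=7 j=4: A[i]=31>B[j]=24 take 24, j++
i=7 j=5: A[i]=31<=B[j]=31 take 31, i++
i=8 j=5: A[i]=35>B[j]=31 take 31, j++
i=8 j=6: B done, take A[i]=35, i++
i=9 j=6: B done, take A[i]=36, i++
i=10 j=6: B done, take A[i]=39, i++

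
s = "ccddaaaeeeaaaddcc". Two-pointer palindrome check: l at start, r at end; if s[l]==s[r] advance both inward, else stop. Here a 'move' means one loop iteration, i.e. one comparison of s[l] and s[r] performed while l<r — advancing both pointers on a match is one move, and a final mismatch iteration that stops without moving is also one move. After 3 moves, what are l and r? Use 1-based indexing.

[1,17] 'c'=='c' → l++,r--
[2,16] 'c'=='c' → l++,r--
[3,15] 'd'=='d' → l++,r--

l=4, r=14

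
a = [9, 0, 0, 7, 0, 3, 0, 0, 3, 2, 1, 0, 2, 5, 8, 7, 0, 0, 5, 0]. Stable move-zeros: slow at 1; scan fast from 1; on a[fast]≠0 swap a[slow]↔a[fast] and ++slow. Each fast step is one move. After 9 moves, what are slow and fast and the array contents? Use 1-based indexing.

slow=5, fast=10, a=[9, 7, 3, 3, 0, 0, 0, 0, 0, 2, 1, 0, 2, 5, 8, 7, 0, 0, 5, 0]

(s=1,f=1) a[fast]=9≠0 swap→a[1]=9 → slow++,fast++
(s=2,f=2) a[fast]=0 → fast++
(s=2,f=3) a[fast]=0 → fast++
(s=2,f=4) a[fast]=7≠0 swap→a[2]=7 → slow++,fast++
(s=3,f=5) a[fast]=0 → fast++
(s=3,f=6) a[fast]=3≠0 swap→a[3]=3 → slow++,fast++
(s=4,f=7) a[fast]=0 → fast++
(s=4,f=8) a[fast]=0 → fast++
(s=4,f=9) a[fast]=3≠0 swap→a[4]=3 → slow++,fast++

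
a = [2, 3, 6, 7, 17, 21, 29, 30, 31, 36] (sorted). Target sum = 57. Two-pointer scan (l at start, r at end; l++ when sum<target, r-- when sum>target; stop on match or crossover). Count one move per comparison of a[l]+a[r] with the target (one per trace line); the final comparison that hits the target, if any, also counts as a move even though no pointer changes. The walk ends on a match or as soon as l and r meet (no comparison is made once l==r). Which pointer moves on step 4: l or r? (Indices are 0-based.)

l

[0,9] 2+36=38 <57 → l++
[1,9] 3+36=39 <57 → l++
[2,9] 6+36=42 <57 → l++
[3,9] 7+36=43 <57 → l++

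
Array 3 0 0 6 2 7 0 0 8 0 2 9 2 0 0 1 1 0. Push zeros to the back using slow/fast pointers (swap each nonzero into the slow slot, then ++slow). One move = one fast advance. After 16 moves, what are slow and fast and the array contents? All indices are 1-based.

slow=10, fast=17, a=[3, 6, 2, 7, 8, 2, 9, 2, 1, 0, 0, 0, 0, 0, 0, 0, 1, 0]

slow=1 fast=1: a[fast]=3≠0 swap→a[1]=3, slow++,fast++
slow=2 fast=2: a[fast]=0, fast++
slow=2 fast=3: a[fast]=0, fast++
slow=2 fast=4: a[fast]=6≠0 swap→a[2]=6, slow++,fast++
slow=3 fast=5: a[fast]=2≠0 swap→a[3]=2, slow++,fast++
slow=4 fast=6: a[fast]=7≠0 swap→a[4]=7, slow++,fast++
slow=5 fast=7: a[fast]=0, fast++
slow=5 fast=8: a[fast]=0, fast++
slow=5 fast=9: a[fast]=8≠0 swap→a[5]=8, slow++,fast++
slow=6 fast=10: a[fast]=0, fast++
slow=6 fast=11: a[fast]=2≠0 swap→a[6]=2, slow++,fast++
slow=7 fast=12: a[fast]=9≠0 swap→a[7]=9, slow++,fast++
slow=8 fast=13: a[fast]=2≠0 swap→a[8]=2, slow++,fast++
slow=9 fast=14: a[fast]=0, fast++
slow=9 fast=15: a[fast]=0, fast++
slow=9 fast=16: a[fast]=1≠0 swap→a[9]=1, slow++,fast++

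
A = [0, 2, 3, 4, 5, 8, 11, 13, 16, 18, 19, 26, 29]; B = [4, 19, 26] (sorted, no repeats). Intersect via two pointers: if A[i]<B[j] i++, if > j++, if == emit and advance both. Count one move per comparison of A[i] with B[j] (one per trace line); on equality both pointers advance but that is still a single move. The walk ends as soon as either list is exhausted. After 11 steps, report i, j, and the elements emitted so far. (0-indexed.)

i=11, j=2, emitted=[4, 19]

[i=0,j=0] 0<4 → i++
[i=1,j=0] 2<4 → i++
[i=2,j=0] 3<4 → i++
[i=3,j=0] 4==4 emit → i++,j++
[i=4,j=1] 5<19 → i++
[i=5,j=1] 8<19 → i++
[i=6,j=1] 11<19 → i++
[i=7,j=1] 13<19 → i++
[i=8,j=1] 16<19 → i++
[i=9,j=1] 18<19 → i++
[i=10,j=1] 19==19 emit → i++,j++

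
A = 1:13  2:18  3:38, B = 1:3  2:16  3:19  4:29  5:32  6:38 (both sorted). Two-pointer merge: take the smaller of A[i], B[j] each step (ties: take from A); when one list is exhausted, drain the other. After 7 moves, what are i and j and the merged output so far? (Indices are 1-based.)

[i=1,j=1] A[i]=13>B[j]=3 take 3 → j++
[i=1,j=2] A[i]=13<=B[j]=16 take 13 → i++
[i=2,j=2] A[i]=18>B[j]=16 take 16 → j++
[i=2,j=3] A[i]=18<=B[j]=19 take 18 → i++
[i=3,j=3] A[i]=38>B[j]=19 take 19 → j++
[i=3,j=4] A[i]=38>B[j]=29 take 29 → j++
[i=3,j=5] A[i]=38>B[j]=32 take 32 → j++

i=3, j=6, merged so far=[3, 13, 16, 18, 19, 29, 32]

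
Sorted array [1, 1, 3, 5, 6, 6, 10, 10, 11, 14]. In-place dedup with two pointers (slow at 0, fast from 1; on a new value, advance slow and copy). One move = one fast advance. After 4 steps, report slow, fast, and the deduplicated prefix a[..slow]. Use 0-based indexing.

slow=3, fast=5, prefix=[1, 3, 5, 6]

(s=0,f=1) a[fast]=1=a[slow] dup → fast++
(s=0,f=2) a[fast]=3≠a[slow]=1 write a[1]=3 → slow++,fast++
(s=1,f=3) a[fast]=5≠a[slow]=3 write a[2]=5 → slow++,fast++
(s=2,f=4) a[fast]=6≠a[slow]=5 write a[3]=6 → slow++,fast++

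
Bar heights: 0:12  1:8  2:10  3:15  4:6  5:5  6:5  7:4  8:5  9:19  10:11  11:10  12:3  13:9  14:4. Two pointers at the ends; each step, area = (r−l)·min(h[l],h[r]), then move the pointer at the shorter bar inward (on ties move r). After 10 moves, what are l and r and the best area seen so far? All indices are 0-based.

l=0 r=14: min(12,4)*14=56 best=56 *, r--
l=0 r=13: min(12,9)*13=117 best=117 *, r--
l=0 r=12: min(12,3)*12=36 best=117, r--
l=0 r=11: min(12,10)*11=110 best=117, r--
l=0 r=10: min(12,11)*10=110 best=117, r--
l=0 r=9: min(12,19)*9=108 best=117, l++
l=1 r=9: min(8,19)*8=64 best=117, l++
l=2 r=9: min(10,19)*7=70 best=117, l++
l=3 r=9: min(15,19)*6=90 best=117, l++
l=4 r=9: min(6,19)*5=30 best=117, l++

l=5, r=9, best area=117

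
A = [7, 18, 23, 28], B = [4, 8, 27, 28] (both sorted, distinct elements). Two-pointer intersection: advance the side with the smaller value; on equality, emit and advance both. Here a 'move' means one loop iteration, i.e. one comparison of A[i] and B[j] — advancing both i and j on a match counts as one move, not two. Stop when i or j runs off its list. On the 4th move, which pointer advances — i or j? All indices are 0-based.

[i=0,j=0] 7>4 → j++
[i=0,j=1] 7<8 → i++
[i=1,j=1] 18>8 → j++
[i=1,j=2] 18<27 → i++

i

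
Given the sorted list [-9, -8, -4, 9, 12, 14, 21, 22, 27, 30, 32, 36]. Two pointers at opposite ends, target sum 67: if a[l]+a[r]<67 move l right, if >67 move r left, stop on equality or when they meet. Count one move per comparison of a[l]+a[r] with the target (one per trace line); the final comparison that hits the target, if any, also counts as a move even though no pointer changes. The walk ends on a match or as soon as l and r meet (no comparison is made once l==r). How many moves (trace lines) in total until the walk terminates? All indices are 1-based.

11 moves

[1,12] -9+36=27 <67 → l++
[2,12] -8+36=28 <67 → l++
[3,12] -4+36=32 <67 → l++
[4,12] 9+36=45 <67 → l++
[5,12] 12+36=48 <67 → l++
[6,12] 14+36=50 <67 → l++
[7,12] 21+36=57 <67 → l++
[8,12] 22+36=58 <67 → l++
[9,12] 27+36=63 <67 → l++
[10,12] 30+36=66 <67 → l++
[11,12] 32+36=68 >67 → r--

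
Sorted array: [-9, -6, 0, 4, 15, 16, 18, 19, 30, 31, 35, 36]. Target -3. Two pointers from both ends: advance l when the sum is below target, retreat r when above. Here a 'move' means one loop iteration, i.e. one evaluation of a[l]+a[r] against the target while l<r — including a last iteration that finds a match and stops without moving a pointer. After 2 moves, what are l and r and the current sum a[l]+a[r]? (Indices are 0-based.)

l=0, r=9, sum=22

[0,11] -9+36=27 >-3 → r--
[0,10] -9+35=26 >-3 → r--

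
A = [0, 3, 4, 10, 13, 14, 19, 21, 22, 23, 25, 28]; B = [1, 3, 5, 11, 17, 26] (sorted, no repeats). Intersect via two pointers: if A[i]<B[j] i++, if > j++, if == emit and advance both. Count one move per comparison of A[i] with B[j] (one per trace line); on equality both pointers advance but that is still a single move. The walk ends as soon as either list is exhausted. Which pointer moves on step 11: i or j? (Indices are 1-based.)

i

i=1 j=1: 0<1, i++
i=2 j=1: 3>1, j++
i=2 j=2: 3==3 emit, i++,j++
i=3 j=3: 4<5, i++
i=4 j=3: 10>5, j++
i=4 j=4: 10<11, i++
i=5 j=4: 13>11, j++
i=5 j=5: 13<17, i++
i=6 j=5: 14<17, i++
i=7 j=5: 19>17, j++
i=7 j=6: 19<26, i++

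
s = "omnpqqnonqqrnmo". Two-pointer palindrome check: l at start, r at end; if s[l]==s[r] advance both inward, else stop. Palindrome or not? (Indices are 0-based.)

not a palindrome (mismatch at 3,11)

l=0 r=14: 'o'=='o', l++,r--
l=1 r=13: 'm'=='m', l++,r--
l=2 r=12: 'n'=='n', l++,r--
l=3 r=11: 'p'!='r', stop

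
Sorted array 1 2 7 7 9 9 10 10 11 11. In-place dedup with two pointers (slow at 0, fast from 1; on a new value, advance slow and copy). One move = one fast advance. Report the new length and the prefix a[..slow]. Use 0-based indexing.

length 6; prefix = [1, 2, 7, 9, 10, 11]

slow=0 fast=1: a[fast]=2≠a[slow]=1 write a[1]=2, slow++,fast++
slow=1 fast=2: a[fast]=7≠a[slow]=2 write a[2]=7, slow++,fast++
slow=2 fast=3: a[fast]=7=a[slow] dup, fast++
slow=2 fast=4: a[fast]=9≠a[slow]=7 write a[3]=9, slow++,fast++
slow=3 fast=5: a[fast]=9=a[slow] dup, fast++
slow=3 fast=6: a[fast]=10≠a[slow]=9 write a[4]=10, slow++,fast++
slow=4 fast=7: a[fast]=10=a[slow] dup, fast++
slow=4 fast=8: a[fast]=11≠a[slow]=10 write a[5]=11, slow++,fast++
slow=5 fast=9: a[fast]=11=a[slow] dup, fast++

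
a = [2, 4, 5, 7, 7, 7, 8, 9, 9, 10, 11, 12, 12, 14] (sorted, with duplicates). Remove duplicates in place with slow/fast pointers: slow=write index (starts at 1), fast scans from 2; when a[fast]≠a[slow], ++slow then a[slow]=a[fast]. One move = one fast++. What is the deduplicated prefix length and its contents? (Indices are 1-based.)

length 10; prefix = [2, 4, 5, 7, 8, 9, 10, 11, 12, 14]

(s=1,f=2) a[fast]=4≠a[slow]=2 write a[2]=4 → slow++,fast++
(s=2,f=3) a[fast]=5≠a[slow]=4 write a[3]=5 → slow++,fast++
(s=3,f=4) a[fast]=7≠a[slow]=5 write a[4]=7 → slow++,fast++
(s=4,f=5) a[fast]=7=a[slow] dup → fast++
(s=4,f=6) a[fast]=7=a[slow] dup → fast++
(s=4,f=7) a[fast]=8≠a[slow]=7 write a[5]=8 → slow++,fast++
(s=5,f=8) a[fast]=9≠a[slow]=8 write a[6]=9 → slow++,fast++
(s=6,f=9) a[fast]=9=a[slow] dup → fast++
(s=6,f=10) a[fast]=10≠a[slow]=9 write a[7]=10 → slow++,fast++
(s=7,f=11) a[fast]=11≠a[slow]=10 write a[8]=11 → slow++,fast++
(s=8,f=12) a[fast]=12≠a[slow]=11 write a[9]=12 → slow++,fast++
(s=9,f=13) a[fast]=12=a[slow] dup → fast++
(s=9,f=14) a[fast]=14≠a[slow]=12 write a[10]=14 → slow++,fast++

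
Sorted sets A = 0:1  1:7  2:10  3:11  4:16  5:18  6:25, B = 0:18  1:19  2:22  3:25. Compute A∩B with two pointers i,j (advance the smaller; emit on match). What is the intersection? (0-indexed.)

intersection = [18, 25]

[i=0,j=0] 1<18 → i++
[i=1,j=0] 7<18 → i++
[i=2,j=0] 10<18 → i++
[i=3,j=0] 11<18 → i++
[i=4,j=0] 16<18 → i++
[i=5,j=0] 18==18 emit → i++,j++
[i=6,j=1] 25>19 → j++
[i=6,j=2] 25>22 → j++
[i=6,j=3] 25==25 emit → i++,j++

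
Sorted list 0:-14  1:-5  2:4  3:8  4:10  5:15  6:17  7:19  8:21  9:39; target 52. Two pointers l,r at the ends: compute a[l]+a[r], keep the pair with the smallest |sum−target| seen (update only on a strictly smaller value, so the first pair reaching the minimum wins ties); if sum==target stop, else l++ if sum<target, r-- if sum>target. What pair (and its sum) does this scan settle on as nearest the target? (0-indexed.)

l=0 r=9: -14+39=25 d=27 *, l++
l=1 r=9: -5+39=34 d=18 *, l++
l=2 r=9: 4+39=43 d=9 *, l++
l=3 r=9: 8+39=47 d=5 *, l++
l=4 r=9: 10+39=49 d=3 *, l++
l=5 r=9: 15+39=54 d=2 *, r--
l=5 r=8: 15+21=36 d=16, l++
l=6 r=8: 17+21=38 d=14, l++
l=7 r=8: 19+21=40 d=12, l++

pair (15, 39) with sum 54 (|Δ|=2)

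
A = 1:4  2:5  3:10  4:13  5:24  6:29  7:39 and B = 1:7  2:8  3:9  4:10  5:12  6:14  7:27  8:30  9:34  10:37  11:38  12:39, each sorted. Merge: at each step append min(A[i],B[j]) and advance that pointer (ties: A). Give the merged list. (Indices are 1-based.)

[4, 5, 7, 8, 9, 10, 10, 12, 13, 14, 24, 27, 29, 30, 34, 37, 38, 39, 39]

i=1 j=1: A[i]=4<=B[j]=7 take 4, i++
i=2 j=1: A[i]=5<=B[j]=7 take 5, i++
i=3 j=1: A[i]=10>B[j]=7 take 7, j++
i=3 j=2: A[i]=10>B[j]=8 take 8, j++
i=3 j=3: A[i]=10>B[j]=9 take 9, j++
i=3 j=4: A[i]=10<=B[j]=10 take 10, i++
i=4 j=4: A[i]=13>B[j]=10 take 10, j++
i=4 j=5: A[i]=13>B[j]=12 take 12, j++
i=4 j=6: A[i]=13<=B[j]=14 take 13, i++
i=5 j=6: A[i]=24>B[j]=14 take 14, j++
i=5 j=7: A[i]=24<=B[j]=27 take 24, i++
i=6 j=7: A[i]=29>B[j]=27 take 27, j++
i=6 j=8: A[i]=29<=B[j]=30 take 29, i++
i=7 j=8: A[i]=39>B[j]=30 take 30, j++
i=7 j=9: A[i]=39>B[j]=34 take 34, j++
i=7 j=10: A[i]=39>B[j]=37 take 37, j++
i=7 j=11: A[i]=39>B[j]=38 take 38, j++
i=7 j=12: A[i]=39<=B[j]=39 take 39, i++
i=8 j=12: A done, take B[j]=39, j++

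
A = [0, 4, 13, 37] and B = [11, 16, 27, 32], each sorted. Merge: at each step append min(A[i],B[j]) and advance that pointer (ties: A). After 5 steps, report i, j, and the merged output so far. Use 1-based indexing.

[i=1,j=1] A[i]=0<=B[j]=11 take 0 → i++
[i=2,j=1] A[i]=4<=B[j]=11 take 4 → i++
[i=3,j=1] A[i]=13>B[j]=11 take 11 → j++
[i=3,j=2] A[i]=13<=B[j]=16 take 13 → i++
[i=4,j=2] A[i]=37>B[j]=16 take 16 → j++

i=4, j=3, merged so far=[0, 4, 11, 13, 16]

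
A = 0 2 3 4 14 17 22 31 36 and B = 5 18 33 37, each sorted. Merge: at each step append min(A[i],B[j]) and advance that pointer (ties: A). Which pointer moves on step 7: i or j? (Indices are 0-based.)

[i=0,j=0] A[i]=0<=B[j]=5 take 0 → i++
[i=1,j=0] A[i]=2<=B[j]=5 take 2 → i++
[i=2,j=0] A[i]=3<=B[j]=5 take 3 → i++
[i=3,j=0] A[i]=4<=B[j]=5 take 4 → i++
[i=4,j=0] A[i]=14>B[j]=5 take 5 → j++
[i=4,j=1] A[i]=14<=B[j]=18 take 14 → i++
[i=5,j=1] A[i]=17<=B[j]=18 take 17 → i++

i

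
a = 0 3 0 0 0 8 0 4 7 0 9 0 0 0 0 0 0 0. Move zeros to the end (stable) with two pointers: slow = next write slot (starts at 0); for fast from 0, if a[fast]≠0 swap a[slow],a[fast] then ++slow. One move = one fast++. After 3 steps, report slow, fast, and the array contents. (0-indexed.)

slow=0 fast=0: a[fast]=0, fast++
slow=0 fast=1: a[fast]=3≠0 swap→a[0]=3, slow++,fast++
slow=1 fast=2: a[fast]=0, fast++

slow=1, fast=3, a=[3, 0, 0, 0, 0, 8, 0, 4, 7, 0, 9, 0, 0, 0, 0, 0, 0, 0]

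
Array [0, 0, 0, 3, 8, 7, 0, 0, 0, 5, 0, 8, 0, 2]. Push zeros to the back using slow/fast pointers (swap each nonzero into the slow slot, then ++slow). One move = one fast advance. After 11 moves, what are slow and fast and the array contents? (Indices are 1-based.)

(s=1,f=1) a[fast]=0 → fast++
(s=1,f=2) a[fast]=0 → fast++
(s=1,f=3) a[fast]=0 → fast++
(s=1,f=4) a[fast]=3≠0 swap→a[1]=3 → slow++,fast++
(s=2,f=5) a[fast]=8≠0 swap→a[2]=8 → slow++,fast++
(s=3,f=6) a[fast]=7≠0 swap→a[3]=7 → slow++,fast++
(s=4,f=7) a[fast]=0 → fast++
(s=4,f=8) a[fast]=0 → fast++
(s=4,f=9) a[fast]=0 → fast++
(s=4,f=10) a[fast]=5≠0 swap→a[4]=5 → slow++,fast++
(s=5,f=11) a[fast]=0 → fast++

slow=5, fast=12, a=[3, 8, 7, 5, 0, 0, 0, 0, 0, 0, 0, 8, 0, 2]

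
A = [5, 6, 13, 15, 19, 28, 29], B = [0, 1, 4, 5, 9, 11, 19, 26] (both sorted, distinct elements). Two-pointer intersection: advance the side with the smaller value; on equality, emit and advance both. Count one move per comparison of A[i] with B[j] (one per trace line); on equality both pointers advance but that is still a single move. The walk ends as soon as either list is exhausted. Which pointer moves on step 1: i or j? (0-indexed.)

i=0 j=0: 5>0, j++

j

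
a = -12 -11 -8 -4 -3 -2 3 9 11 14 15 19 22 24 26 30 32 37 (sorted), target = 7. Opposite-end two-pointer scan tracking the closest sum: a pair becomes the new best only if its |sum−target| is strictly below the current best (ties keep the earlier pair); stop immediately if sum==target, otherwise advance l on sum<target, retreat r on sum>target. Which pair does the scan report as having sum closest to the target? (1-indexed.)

pair (-12, 19) with sum 7 (|Δ|=0)

l=1 r=18: -12+37=25 d=18 *, r--
l=1 r=17: -12+32=20 d=13 *, r--
l=1 r=16: -12+30=18 d=11 *, r--
l=1 r=15: -12+26=14 d=7 *, r--
l=1 r=14: -12+24=12 d=5 *, r--
l=1 r=13: -12+22=10 d=3 *, r--
l=1 r=12: -12+19=7 d=0 *, stop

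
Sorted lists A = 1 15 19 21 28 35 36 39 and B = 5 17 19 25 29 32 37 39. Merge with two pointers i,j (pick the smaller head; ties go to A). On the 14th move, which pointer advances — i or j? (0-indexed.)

[i=0,j=0] A[i]=1<=B[j]=5 take 1 → i++
[i=1,j=0] A[i]=15>B[j]=5 take 5 → j++
[i=1,j=1] A[i]=15<=B[j]=17 take 15 → i++
[i=2,j=1] A[i]=19>B[j]=17 take 17 → j++
[i=2,j=2] A[i]=19<=B[j]=19 take 19 → i++
[i=3,j=2] A[i]=21>B[j]=19 take 19 → j++
[i=3,j=3] A[i]=21<=B[j]=25 take 21 → i++
[i=4,j=3] A[i]=28>B[j]=25 take 25 → j++
[i=4,j=4] A[i]=28<=B[j]=29 take 28 → i++
[i=5,j=4] A[i]=35>B[j]=29 take 29 → j++
[i=5,j=5] A[i]=35>B[j]=32 take 32 → j++
[i=5,j=6] A[i]=35<=B[j]=37 take 35 → i++
[i=6,j=6] A[i]=36<=B[j]=37 take 36 → i++
[i=7,j=6] A[i]=39>B[j]=37 take 37 → j++

j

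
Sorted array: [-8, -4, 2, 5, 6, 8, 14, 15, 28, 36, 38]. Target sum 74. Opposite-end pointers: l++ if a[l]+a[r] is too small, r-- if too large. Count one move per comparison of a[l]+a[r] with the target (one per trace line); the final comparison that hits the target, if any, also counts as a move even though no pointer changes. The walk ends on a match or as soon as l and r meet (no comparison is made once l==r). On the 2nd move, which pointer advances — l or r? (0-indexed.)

l

l=0 r=10: -8+38=30 <74, l++
l=1 r=10: -4+38=34 <74, l++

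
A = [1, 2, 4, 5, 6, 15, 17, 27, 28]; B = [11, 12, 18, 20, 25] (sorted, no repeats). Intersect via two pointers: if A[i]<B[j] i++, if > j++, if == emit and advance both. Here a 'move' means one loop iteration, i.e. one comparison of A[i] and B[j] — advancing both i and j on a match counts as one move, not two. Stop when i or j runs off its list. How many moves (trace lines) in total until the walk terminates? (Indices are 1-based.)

i=1 j=1: 1<11, i++
i=2 j=1: 2<11, i++
i=3 j=1: 4<11, i++
i=4 j=1: 5<11, i++
i=5 j=1: 6<11, i++
i=6 j=1: 15>11, j++
i=6 j=2: 15>12, j++
i=6 j=3: 15<18, i++
i=7 j=3: 17<18, i++
i=8 j=3: 27>18, j++
i=8 j=4: 27>20, j++
i=8 j=5: 27>25, j++

12 moves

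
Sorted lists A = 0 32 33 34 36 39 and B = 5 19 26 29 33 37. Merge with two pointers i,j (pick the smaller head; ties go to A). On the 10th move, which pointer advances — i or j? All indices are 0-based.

i

i=0 j=0: A[i]=0<=B[j]=5 take 0, i++
i=1 j=0: A[i]=32>B[j]=5 take 5, j++
i=1 j=1: A[i]=32>B[j]=19 take 19, j++
i=1 j=2: A[i]=32>B[j]=26 take 26, j++
i=1 j=3: A[i]=32>B[j]=29 take 29, j++
i=1 j=4: A[i]=32<=B[j]=33 take 32, i++
i=2 j=4: A[i]=33<=B[j]=33 take 33, i++
i=3 j=4: A[i]=34>B[j]=33 take 33, j++
i=3 j=5: A[i]=34<=B[j]=37 take 34, i++
i=4 j=5: A[i]=36<=B[j]=37 take 36, i++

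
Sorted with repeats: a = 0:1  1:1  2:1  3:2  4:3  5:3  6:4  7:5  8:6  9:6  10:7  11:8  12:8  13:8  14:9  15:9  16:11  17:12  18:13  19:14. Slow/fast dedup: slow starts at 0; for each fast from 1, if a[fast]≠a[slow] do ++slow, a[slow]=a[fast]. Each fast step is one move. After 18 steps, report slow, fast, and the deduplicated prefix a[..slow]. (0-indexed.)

slow=11, fast=19, prefix=[1, 2, 3, 4, 5, 6, 7, 8, 9, 11, 12, 13]

slow=0 fast=1: a[fast]=1=a[slow] dup, fast++
slow=0 fast=2: a[fast]=1=a[slow] dup, fast++
slow=0 fast=3: a[fast]=2≠a[slow]=1 write a[1]=2, slow++,fast++
slow=1 fast=4: a[fast]=3≠a[slow]=2 write a[2]=3, slow++,fast++
slow=2 fast=5: a[fast]=3=a[slow] dup, fast++
slow=2 fast=6: a[fast]=4≠a[slow]=3 write a[3]=4, slow++,fast++
slow=3 fast=7: a[fast]=5≠a[slow]=4 write a[4]=5, slow++,fast++
slow=4 fast=8: a[fast]=6≠a[slow]=5 write a[5]=6, slow++,fast++
slow=5 fast=9: a[fast]=6=a[slow] dup, fast++
slow=5 fast=10: a[fast]=7≠a[slow]=6 write a[6]=7, slow++,fast++
slow=6 fast=11: a[fast]=8≠a[slow]=7 write a[7]=8, slow++,fast++
slow=7 fast=12: a[fast]=8=a[slow] dup, fast++
slow=7 fast=13: a[fast]=8=a[slow] dup, fast++
slow=7 fast=14: a[fast]=9≠a[slow]=8 write a[8]=9, slow++,fast++
slow=8 fast=15: a[fast]=9=a[slow] dup, fast++
slow=8 fast=16: a[fast]=11≠a[slow]=9 write a[9]=11, slow++,fast++
slow=9 fast=17: a[fast]=12≠a[slow]=11 write a[10]=12, slow++,fast++
slow=10 fast=18: a[fast]=13≠a[slow]=12 write a[11]=13, slow++,fast++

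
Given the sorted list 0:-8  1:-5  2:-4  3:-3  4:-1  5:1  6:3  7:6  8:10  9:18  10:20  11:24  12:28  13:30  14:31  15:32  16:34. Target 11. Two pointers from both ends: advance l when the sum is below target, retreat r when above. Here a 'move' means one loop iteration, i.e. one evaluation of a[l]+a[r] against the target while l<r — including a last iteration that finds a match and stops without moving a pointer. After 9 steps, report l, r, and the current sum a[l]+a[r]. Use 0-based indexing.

l=1, r=8, sum=5

[0,16] -8+34=26 >11 → r--
[0,15] -8+32=24 >11 → r--
[0,14] -8+31=23 >11 → r--
[0,13] -8+30=22 >11 → r--
[0,12] -8+28=20 >11 → r--
[0,11] -8+24=16 >11 → r--
[0,10] -8+20=12 >11 → r--
[0,9] -8+18=10 <11 → l++
[1,9] -5+18=13 >11 → r--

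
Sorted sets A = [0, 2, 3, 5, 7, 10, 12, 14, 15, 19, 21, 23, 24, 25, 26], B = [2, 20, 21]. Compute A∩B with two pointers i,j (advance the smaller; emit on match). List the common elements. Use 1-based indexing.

intersection = [2, 21]

[i=1,j=1] 0<2 → i++
[i=2,j=1] 2==2 emit → i++,j++
[i=3,j=2] 3<20 → i++
[i=4,j=2] 5<20 → i++
[i=5,j=2] 7<20 → i++
[i=6,j=2] 10<20 → i++
[i=7,j=2] 12<20 → i++
[i=8,j=2] 14<20 → i++
[i=9,j=2] 15<20 → i++
[i=10,j=2] 19<20 → i++
[i=11,j=2] 21>20 → j++
[i=11,j=3] 21==21 emit → i++,j++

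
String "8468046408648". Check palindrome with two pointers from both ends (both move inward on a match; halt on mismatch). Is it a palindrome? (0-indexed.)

l=0 r=12: '8'=='8', l++,r--
l=1 r=11: '4'=='4', l++,r--
l=2 r=10: '6'=='6', l++,r--
l=3 r=9: '8'=='8', l++,r--
l=4 r=8: '0'=='0', l++,r--
l=5 r=7: '4'=='4', l++,r--

palindrome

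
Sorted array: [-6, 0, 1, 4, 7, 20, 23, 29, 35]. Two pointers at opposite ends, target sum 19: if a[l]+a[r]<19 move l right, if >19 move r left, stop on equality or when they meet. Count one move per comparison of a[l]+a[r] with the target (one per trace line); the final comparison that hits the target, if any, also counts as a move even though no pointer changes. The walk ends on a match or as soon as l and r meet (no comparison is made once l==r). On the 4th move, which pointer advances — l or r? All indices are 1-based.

r

[1,9] -6+35=29 >19 → r--
[1,8] -6+29=23 >19 → r--
[1,7] -6+23=17 <19 → l++
[2,7] 0+23=23 >19 → r--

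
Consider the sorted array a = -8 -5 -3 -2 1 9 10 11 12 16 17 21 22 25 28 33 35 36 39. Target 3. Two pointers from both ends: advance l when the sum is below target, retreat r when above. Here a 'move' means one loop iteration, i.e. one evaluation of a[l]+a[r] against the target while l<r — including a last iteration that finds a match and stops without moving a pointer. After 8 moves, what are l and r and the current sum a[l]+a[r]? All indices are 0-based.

l=0, r=10, sum=9

[0,18] -8+39=31 >3 → r--
[0,17] -8+36=28 >3 → r--
[0,16] -8+35=27 >3 → r--
[0,15] -8+33=25 >3 → r--
[0,14] -8+28=20 >3 → r--
[0,13] -8+25=17 >3 → r--
[0,12] -8+22=14 >3 → r--
[0,11] -8+21=13 >3 → r--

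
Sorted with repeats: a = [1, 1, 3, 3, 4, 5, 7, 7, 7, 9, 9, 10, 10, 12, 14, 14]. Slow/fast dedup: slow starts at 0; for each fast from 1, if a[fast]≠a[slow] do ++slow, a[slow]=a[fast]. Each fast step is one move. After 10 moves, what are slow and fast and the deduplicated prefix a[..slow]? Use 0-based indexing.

(s=0,f=1) a[fast]=1=a[slow] dup → fast++
(s=0,f=2) a[fast]=3≠a[slow]=1 write a[1]=3 → slow++,fast++
(s=1,f=3) a[fast]=3=a[slow] dup → fast++
(s=1,f=4) a[fast]=4≠a[slow]=3 write a[2]=4 → slow++,fast++
(s=2,f=5) a[fast]=5≠a[slow]=4 write a[3]=5 → slow++,fast++
(s=3,f=6) a[fast]=7≠a[slow]=5 write a[4]=7 → slow++,fast++
(s=4,f=7) a[fast]=7=a[slow] dup → fast++
(s=4,f=8) a[fast]=7=a[slow] dup → fast++
(s=4,f=9) a[fast]=9≠a[slow]=7 write a[5]=9 → slow++,fast++
(s=5,f=10) a[fast]=9=a[slow] dup → fast++

slow=5, fast=11, prefix=[1, 3, 4, 5, 7, 9]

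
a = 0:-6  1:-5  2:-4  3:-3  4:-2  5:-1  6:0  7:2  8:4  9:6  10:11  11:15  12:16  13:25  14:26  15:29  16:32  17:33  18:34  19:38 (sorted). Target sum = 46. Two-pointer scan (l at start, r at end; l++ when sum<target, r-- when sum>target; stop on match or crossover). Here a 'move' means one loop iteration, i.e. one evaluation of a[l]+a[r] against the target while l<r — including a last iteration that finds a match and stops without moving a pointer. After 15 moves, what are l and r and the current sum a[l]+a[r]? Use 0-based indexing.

l=0 r=19: -6+38=32 <46, l++
l=1 r=19: -5+38=33 <46, l++
l=2 r=19: -4+38=34 <46, l++
l=3 r=19: -3+38=35 <46, l++
l=4 r=19: -2+38=36 <46, l++
l=5 r=19: -1+38=37 <46, l++
l=6 r=19: 0+38=38 <46, l++
l=7 r=19: 2+38=40 <46, l++
l=8 r=19: 4+38=42 <46, l++
l=9 r=19: 6+38=44 <46, l++
l=10 r=19: 11+38=49 >46, r--
l=10 r=18: 11+34=45 <46, l++
l=11 r=18: 15+34=49 >46, r--
l=11 r=17: 15+33=48 >46, r--
l=11 r=16: 15+32=47 >46, r--

l=11, r=15, sum=44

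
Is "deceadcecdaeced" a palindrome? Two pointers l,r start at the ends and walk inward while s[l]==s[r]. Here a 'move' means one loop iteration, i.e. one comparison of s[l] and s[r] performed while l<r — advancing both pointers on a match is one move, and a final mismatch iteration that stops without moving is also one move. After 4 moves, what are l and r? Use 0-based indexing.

[0,14] 'd'=='d' → l++,r--
[1,13] 'e'=='e' → l++,r--
[2,12] 'c'=='c' → l++,r--
[3,11] 'e'=='e' → l++,r--

l=4, r=10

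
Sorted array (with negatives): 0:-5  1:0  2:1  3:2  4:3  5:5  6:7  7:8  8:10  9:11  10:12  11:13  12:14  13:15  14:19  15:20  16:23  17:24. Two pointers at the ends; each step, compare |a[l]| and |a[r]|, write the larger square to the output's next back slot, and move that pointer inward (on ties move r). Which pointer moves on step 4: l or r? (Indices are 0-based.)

r

[0,17] |-5|<=|24| out[17]=576 → r--
[0,16] |-5|<=|23| out[16]=529 → r--
[0,15] |-5|<=|20| out[15]=400 → r--
[0,14] |-5|<=|19| out[14]=361 → r--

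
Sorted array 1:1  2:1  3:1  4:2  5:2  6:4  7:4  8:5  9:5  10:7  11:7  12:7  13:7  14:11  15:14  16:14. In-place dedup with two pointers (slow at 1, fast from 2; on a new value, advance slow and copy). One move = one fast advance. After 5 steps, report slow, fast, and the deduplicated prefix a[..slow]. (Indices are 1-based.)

slow=3, fast=7, prefix=[1, 2, 4]

(s=1,f=2) a[fast]=1=a[slow] dup → fast++
(s=1,f=3) a[fast]=1=a[slow] dup → fast++
(s=1,f=4) a[fast]=2≠a[slow]=1 write a[2]=2 → slow++,fast++
(s=2,f=5) a[fast]=2=a[slow] dup → fast++
(s=2,f=6) a[fast]=4≠a[slow]=2 write a[3]=4 → slow++,fast++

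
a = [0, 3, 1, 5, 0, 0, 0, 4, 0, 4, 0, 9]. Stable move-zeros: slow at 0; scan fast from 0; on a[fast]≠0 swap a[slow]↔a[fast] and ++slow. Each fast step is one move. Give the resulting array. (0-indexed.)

[3, 1, 5, 4, 4, 9, 0, 0, 0, 0, 0, 0]

(s=0,f=0) a[fast]=0 → fast++
(s=0,f=1) a[fast]=3≠0 swap→a[0]=3 → slow++,fast++
(s=1,f=2) a[fast]=1≠0 swap→a[1]=1 → slow++,fast++
(s=2,f=3) a[fast]=5≠0 swap→a[2]=5 → slow++,fast++
(s=3,f=4) a[fast]=0 → fast++
(s=3,f=5) a[fast]=0 → fast++
(s=3,f=6) a[fast]=0 → fast++
(s=3,f=7) a[fast]=4≠0 swap→a[3]=4 → slow++,fast++
(s=4,f=8) a[fast]=0 → fast++
(s=4,f=9) a[fast]=4≠0 swap→a[4]=4 → slow++,fast++
(s=5,f=10) a[fast]=0 → fast++
(s=5,f=11) a[fast]=9≠0 swap→a[5]=9 → slow++,fast++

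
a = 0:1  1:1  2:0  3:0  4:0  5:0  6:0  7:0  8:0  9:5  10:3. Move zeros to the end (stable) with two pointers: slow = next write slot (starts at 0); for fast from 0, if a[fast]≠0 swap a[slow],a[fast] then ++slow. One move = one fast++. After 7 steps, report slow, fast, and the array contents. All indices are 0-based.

slow=2, fast=7, a=[1, 1, 0, 0, 0, 0, 0, 0, 0, 5, 3]

(s=0,f=0) a[fast]=1≠0 swap→a[0]=1 → slow++,fast++
(s=1,f=1) a[fast]=1≠0 swap→a[1]=1 → slow++,fast++
(s=2,f=2) a[fast]=0 → fast++
(s=2,f=3) a[fast]=0 → fast++
(s=2,f=4) a[fast]=0 → fast++
(s=2,f=5) a[fast]=0 → fast++
(s=2,f=6) a[fast]=0 → fast++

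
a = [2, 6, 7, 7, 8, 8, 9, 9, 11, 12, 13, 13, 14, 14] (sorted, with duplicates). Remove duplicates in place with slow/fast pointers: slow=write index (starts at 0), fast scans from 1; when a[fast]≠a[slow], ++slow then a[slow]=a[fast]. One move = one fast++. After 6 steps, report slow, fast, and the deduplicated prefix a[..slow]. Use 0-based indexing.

slow=4, fast=7, prefix=[2, 6, 7, 8, 9]

(s=0,f=1) a[fast]=6≠a[slow]=2 write a[1]=6 → slow++,fast++
(s=1,f=2) a[fast]=7≠a[slow]=6 write a[2]=7 → slow++,fast++
(s=2,f=3) a[fast]=7=a[slow] dup → fast++
(s=2,f=4) a[fast]=8≠a[slow]=7 write a[3]=8 → slow++,fast++
(s=3,f=5) a[fast]=8=a[slow] dup → fast++
(s=3,f=6) a[fast]=9≠a[slow]=8 write a[4]=9 → slow++,fast++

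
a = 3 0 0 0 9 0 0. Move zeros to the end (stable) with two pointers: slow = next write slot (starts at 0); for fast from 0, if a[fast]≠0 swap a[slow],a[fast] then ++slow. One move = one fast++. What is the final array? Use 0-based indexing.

slow=0 fast=0: a[fast]=3≠0 swap→a[0]=3, slow++,fast++
slow=1 fast=1: a[fast]=0, fast++
slow=1 fast=2: a[fast]=0, fast++
slow=1 fast=3: a[fast]=0, fast++
slow=1 fast=4: a[fast]=9≠0 swap→a[1]=9, slow++,fast++
slow=2 fast=5: a[fast]=0, fast++
slow=2 fast=6: a[fast]=0, fast++

[3, 9, 0, 0, 0, 0, 0]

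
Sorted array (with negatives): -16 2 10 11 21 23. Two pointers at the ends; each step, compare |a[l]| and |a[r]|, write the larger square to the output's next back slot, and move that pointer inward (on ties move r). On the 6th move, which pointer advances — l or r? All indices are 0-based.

r

l=0 r=5: |-16|<=|23| out[5]=529, r--
l=0 r=4: |-16|<=|21| out[4]=441, r--
l=0 r=3: |-16|>|11| out[3]=256, l++
l=1 r=3: |2|<=|11| out[2]=121, r--
l=1 r=2: |2|<=|10| out[1]=100, r--
l=1 r=1: |2|<=|2| out[0]=4, r--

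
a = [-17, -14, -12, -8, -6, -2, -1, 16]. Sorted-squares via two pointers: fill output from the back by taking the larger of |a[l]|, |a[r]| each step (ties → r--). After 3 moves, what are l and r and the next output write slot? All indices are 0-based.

[0,7] |-17|>|16| out[7]=289 → l++
[1,7] |-14|<=|16| out[6]=256 → r--
[1,6] |-14|>|-1| out[5]=196 → l++

l=2, r=6, next write slot=4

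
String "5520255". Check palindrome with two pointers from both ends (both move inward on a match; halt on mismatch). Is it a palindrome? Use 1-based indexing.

l=1 r=7: '5'=='5', l++,r--
l=2 r=6: '5'=='5', l++,r--
l=3 r=5: '2'=='2', l++,r--

palindrome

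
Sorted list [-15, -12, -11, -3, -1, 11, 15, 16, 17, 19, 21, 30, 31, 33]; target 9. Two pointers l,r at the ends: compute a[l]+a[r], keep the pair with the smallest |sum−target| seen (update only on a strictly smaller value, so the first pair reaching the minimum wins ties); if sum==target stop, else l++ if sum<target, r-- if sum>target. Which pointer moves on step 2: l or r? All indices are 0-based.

l=0 r=13: -15+33=18 d=9 *, r--
l=0 r=12: -15+31=16 d=7 *, r--

r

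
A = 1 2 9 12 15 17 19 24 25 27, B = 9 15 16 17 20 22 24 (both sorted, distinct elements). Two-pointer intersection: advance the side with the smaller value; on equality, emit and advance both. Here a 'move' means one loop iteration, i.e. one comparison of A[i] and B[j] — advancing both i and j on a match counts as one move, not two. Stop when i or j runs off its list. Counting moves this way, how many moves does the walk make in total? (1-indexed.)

11 moves

[i=1,j=1] 1<9 → i++
[i=2,j=1] 2<9 → i++
[i=3,j=1] 9==9 emit → i++,j++
[i=4,j=2] 12<15 → i++
[i=5,j=2] 15==15 emit → i++,j++
[i=6,j=3] 17>16 → j++
[i=6,j=4] 17==17 emit → i++,j++
[i=7,j=5] 19<20 → i++
[i=8,j=5] 24>20 → j++
[i=8,j=6] 24>22 → j++
[i=8,j=7] 24==24 emit → i++,j++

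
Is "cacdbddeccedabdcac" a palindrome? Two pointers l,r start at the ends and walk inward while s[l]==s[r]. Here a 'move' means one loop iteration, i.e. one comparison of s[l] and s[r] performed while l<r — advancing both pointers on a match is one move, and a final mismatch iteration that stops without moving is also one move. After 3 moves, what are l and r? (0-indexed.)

l=3, r=14

l=0 r=17: 'c'=='c', l++,r--
l=1 r=16: 'a'=='a', l++,r--
l=2 r=15: 'c'=='c', l++,r--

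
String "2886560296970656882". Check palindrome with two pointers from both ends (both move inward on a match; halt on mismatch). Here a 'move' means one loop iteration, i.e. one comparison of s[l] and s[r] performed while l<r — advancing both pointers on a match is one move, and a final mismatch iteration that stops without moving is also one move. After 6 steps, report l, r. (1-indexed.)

[1,19] '2'=='2' → l++,r--
[2,18] '8'=='8' → l++,r--
[3,17] '8'=='8' → l++,r--
[4,16] '6'=='6' → l++,r--
[5,15] '5'=='5' → l++,r--
[6,14] '6'=='6' → l++,r--

l=7, r=13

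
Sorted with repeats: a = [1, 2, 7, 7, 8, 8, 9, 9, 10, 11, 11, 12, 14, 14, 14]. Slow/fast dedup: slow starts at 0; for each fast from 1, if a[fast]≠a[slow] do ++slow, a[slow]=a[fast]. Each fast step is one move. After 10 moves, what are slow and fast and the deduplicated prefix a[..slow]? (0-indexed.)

slow=0 fast=1: a[fast]=2≠a[slow]=1 write a[1]=2, slow++,fast++
slow=1 fast=2: a[fast]=7≠a[slow]=2 write a[2]=7, slow++,fast++
slow=2 fast=3: a[fast]=7=a[slow] dup, fast++
slow=2 fast=4: a[fast]=8≠a[slow]=7 write a[3]=8, slow++,fast++
slow=3 fast=5: a[fast]=8=a[slow] dup, fast++
slow=3 fast=6: a[fast]=9≠a[slow]=8 write a[4]=9, slow++,fast++
slow=4 fast=7: a[fast]=9=a[slow] dup, fast++
slow=4 fast=8: a[fast]=10≠a[slow]=9 write a[5]=10, slow++,fast++
slow=5 fast=9: a[fast]=11≠a[slow]=10 write a[6]=11, slow++,fast++
slow=6 fast=10: a[fast]=11=a[slow] dup, fast++

slow=6, fast=11, prefix=[1, 2, 7, 8, 9, 10, 11]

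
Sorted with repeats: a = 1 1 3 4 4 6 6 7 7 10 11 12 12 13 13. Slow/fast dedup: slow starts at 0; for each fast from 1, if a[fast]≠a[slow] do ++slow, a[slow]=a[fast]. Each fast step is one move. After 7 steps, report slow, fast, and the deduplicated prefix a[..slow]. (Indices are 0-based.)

slow=4, fast=8, prefix=[1, 3, 4, 6, 7]

slow=0 fast=1: a[fast]=1=a[slow] dup, fast++
slow=0 fast=2: a[fast]=3≠a[slow]=1 write a[1]=3, slow++,fast++
slow=1 fast=3: a[fast]=4≠a[slow]=3 write a[2]=4, slow++,fast++
slow=2 fast=4: a[fast]=4=a[slow] dup, fast++
slow=2 fast=5: a[fast]=6≠a[slow]=4 write a[3]=6, slow++,fast++
slow=3 fast=6: a[fast]=6=a[slow] dup, fast++
slow=3 fast=7: a[fast]=7≠a[slow]=6 write a[4]=7, slow++,fast++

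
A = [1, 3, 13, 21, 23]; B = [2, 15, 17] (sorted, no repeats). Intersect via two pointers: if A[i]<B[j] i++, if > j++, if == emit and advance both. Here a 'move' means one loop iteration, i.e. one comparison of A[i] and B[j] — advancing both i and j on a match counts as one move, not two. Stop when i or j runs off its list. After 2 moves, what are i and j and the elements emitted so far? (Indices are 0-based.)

[i=0,j=0] 1<2 → i++
[i=1,j=0] 3>2 → j++

i=1, j=1, emitted=[]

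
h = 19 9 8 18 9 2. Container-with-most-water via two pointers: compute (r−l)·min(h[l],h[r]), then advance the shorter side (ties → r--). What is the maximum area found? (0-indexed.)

max area = 54

l=0 r=5: min(19,2)*5=10 best=10 *, r--
l=0 r=4: min(19,9)*4=36 best=36 *, r--
l=0 r=3: min(19,18)*3=54 best=54 *, r--
l=0 r=2: min(19,8)*2=16 best=54, r--
l=0 r=1: min(19,9)*1=9 best=54, r--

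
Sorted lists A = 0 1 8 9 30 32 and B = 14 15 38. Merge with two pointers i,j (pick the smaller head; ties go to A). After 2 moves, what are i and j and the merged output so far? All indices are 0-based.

i=2, j=0, merged so far=[0, 1]

i=0 j=0: A[i]=0<=B[j]=14 take 0, i++
i=1 j=0: A[i]=1<=B[j]=14 take 1, i++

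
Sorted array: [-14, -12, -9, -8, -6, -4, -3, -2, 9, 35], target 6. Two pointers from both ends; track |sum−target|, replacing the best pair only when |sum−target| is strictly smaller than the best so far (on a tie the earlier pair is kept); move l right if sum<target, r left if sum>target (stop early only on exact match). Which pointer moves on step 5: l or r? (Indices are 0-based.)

l

[0,9] -14+35=21 d=15 * → r--
[0,8] -14+9=-5 d=11 * → l++
[1,8] -12+9=-3 d=9 * → l++
[2,8] -9+9=0 d=6 * → l++
[3,8] -8+9=1 d=5 * → l++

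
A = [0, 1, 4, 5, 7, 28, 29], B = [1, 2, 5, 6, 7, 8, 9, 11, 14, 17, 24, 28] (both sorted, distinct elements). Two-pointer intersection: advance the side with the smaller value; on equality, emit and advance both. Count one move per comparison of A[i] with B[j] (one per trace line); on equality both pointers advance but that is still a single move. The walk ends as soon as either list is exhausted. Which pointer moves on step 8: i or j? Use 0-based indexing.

j

i=0 j=0: 0<1, i++
i=1 j=0: 1==1 emit, i++,j++
i=2 j=1: 4>2, j++
i=2 j=2: 4<5, i++
i=3 j=2: 5==5 emit, i++,j++
i=4 j=3: 7>6, j++
i=4 j=4: 7==7 emit, i++,j++
i=5 j=5: 28>8, j++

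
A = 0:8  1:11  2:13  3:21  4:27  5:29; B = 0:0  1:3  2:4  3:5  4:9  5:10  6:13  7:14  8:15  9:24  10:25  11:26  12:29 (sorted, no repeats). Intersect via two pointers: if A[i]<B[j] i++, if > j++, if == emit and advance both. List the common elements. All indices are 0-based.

intersection = [13, 29]

[i=0,j=0] 8>0 → j++
[i=0,j=1] 8>3 → j++
[i=0,j=2] 8>4 → j++
[i=0,j=3] 8>5 → j++
[i=0,j=4] 8<9 → i++
[i=1,j=4] 11>9 → j++
[i=1,j=5] 11>10 → j++
[i=1,j=6] 11<13 → i++
[i=2,j=6] 13==13 emit → i++,j++
[i=3,j=7] 21>14 → j++
[i=3,j=8] 21>15 → j++
[i=3,j=9] 21<24 → i++
[i=4,j=9] 27>24 → j++
[i=4,j=10] 27>25 → j++
[i=4,j=11] 27>26 → j++
[i=4,j=12] 27<29 → i++
[i=5,j=12] 29==29 emit → i++,j++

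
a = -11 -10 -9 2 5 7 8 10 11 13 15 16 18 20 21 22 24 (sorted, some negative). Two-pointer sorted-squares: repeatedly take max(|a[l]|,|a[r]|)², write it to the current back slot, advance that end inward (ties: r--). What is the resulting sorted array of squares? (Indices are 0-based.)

[4, 25, 49, 64, 81, 100, 100, 121, 121, 169, 225, 256, 324, 400, 441, 484, 576]

[0,16] |-11|<=|24| out[16]=576 → r--
[0,15] |-11|<=|22| out[15]=484 → r--
[0,14] |-11|<=|21| out[14]=441 → r--
[0,13] |-11|<=|20| out[13]=400 → r--
[0,12] |-11|<=|18| out[12]=324 → r--
[0,11] |-11|<=|16| out[11]=256 → r--
[0,10] |-11|<=|15| out[10]=225 → r--
[0,9] |-11|<=|13| out[9]=169 → r--
[0,8] |-11|<=|11| out[8]=121 → r--
[0,7] |-11|>|10| out[7]=121 → l++
[1,7] |-10|<=|10| out[6]=100 → r--
[1,6] |-10|>|8| out[5]=100 → l++
[2,6] |-9|>|8| out[4]=81 → l++
[3,6] |2|<=|8| out[3]=64 → r--
[3,5] |2|<=|7| out[2]=49 → r--
[3,4] |2|<=|5| out[1]=25 → r--
[3,3] |2|<=|2| out[0]=4 → r--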